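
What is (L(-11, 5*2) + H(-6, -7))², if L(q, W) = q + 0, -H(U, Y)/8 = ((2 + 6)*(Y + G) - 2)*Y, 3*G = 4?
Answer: 63760225/9 ≈ 7.0845e+6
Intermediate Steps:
G = 4/3 (G = (⅓)*4 = 4/3 ≈ 1.3333)
H(U, Y) = -8*Y*(26/3 + 8*Y) (H(U, Y) = -8*((2 + 6)*(Y + 4/3) - 2)*Y = -8*(8*(4/3 + Y) - 2)*Y = -8*((32/3 + 8*Y) - 2)*Y = -8*(26/3 + 8*Y)*Y = -8*Y*(26/3 + 8*Y))
L(q, W) = q
(L(-11, 5*2) + H(-6, -7))² = (-11 - 16/3*(-7)*(13 + 12*(-7)))² = (-11 - 16/3*(-7)*(13 - 84))² = (-11 - 16/3*(-7)*(-71))² = (-11 - 7952/3)² = (-7985/3)² = 63760225/9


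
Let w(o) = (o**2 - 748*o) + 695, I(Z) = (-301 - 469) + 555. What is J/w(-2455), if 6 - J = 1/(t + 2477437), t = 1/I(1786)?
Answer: 3195893509/4188783333193240 ≈ 7.6296e-7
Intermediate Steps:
I(Z) = -215 (I(Z) = -770 + 555 = -215)
t = -1/215 (t = 1/(-215) = -1/215 ≈ -0.0046512)
J = 3195893509/532648954 (J = 6 - 1/(-1/215 + 2477437) = 6 - 1/532648954/215 = 6 - 1*215/532648954 = 6 - 215/532648954 = 3195893509/532648954 ≈ 6.0000)
w(o) = 695 + o**2 - 748*o
J/w(-2455) = 3195893509/(532648954*(695 + (-2455)**2 - 748*(-2455))) = 3195893509/(532648954*(695 + 6027025 + 1836340)) = (3195893509/532648954)/7864060 = (3195893509/532648954)*(1/7864060) = 3195893509/4188783333193240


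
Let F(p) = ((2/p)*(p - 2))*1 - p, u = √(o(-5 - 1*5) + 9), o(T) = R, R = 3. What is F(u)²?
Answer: 76/3 - 32*√3/3 ≈ 6.8581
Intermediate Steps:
o(T) = 3
u = 2*√3 (u = √(3 + 9) = √12 = 2*√3 ≈ 3.4641)
F(p) = -p + 2*(-2 + p)/p (F(p) = ((2/p)*(-2 + p))*1 - p = (2*(-2 + p)/p)*1 - p = 2*(-2 + p)/p - p = -p + 2*(-2 + p)/p)
F(u)² = (2 - 2*√3 - 4*√3/6)² = (2 - 2*√3 - 2*√3/3)² = (2 - 8*√3/3)²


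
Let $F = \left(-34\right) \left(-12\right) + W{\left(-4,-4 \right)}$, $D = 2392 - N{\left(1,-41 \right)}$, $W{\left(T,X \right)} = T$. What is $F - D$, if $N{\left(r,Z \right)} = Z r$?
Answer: $-2029$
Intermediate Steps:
$D = 2433$ ($D = 2392 - \left(-41\right) 1 = 2392 - -41 = 2392 + 41 = 2433$)
$F = 404$ ($F = \left(-34\right) \left(-12\right) - 4 = 408 - 4 = 404$)
$F - D = 404 - 2433 = -2029$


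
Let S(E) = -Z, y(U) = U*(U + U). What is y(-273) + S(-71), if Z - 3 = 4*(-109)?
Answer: 149491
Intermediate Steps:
Z = -433 (Z = 3 + 4*(-109) = 3 - 436 = -433)
y(U) = 2*U**2 (y(U) = U*(2*U) = 2*U**2)
S(E) = 433 (S(E) = -1*(-433) = 433)
y(-273) + S(-71) = 2*(-273)**2 + 433 = 2*74529 + 433 = 149058 + 433 = 149491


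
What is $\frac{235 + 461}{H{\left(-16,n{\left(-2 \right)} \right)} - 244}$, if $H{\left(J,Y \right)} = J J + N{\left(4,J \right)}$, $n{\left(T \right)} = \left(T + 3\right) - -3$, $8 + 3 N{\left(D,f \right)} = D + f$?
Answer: $\frac{261}{2} \approx 130.5$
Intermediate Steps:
$N{\left(D,f \right)} = - \frac{8}{3} + \frac{D}{3} + \frac{f}{3}$ ($N{\left(D,f \right)} = - \frac{8}{3} + \frac{D + f}{3} = - \frac{8}{3} + \left(\frac{D}{3} + \frac{f}{3}\right) = - \frac{8}{3} + \frac{D}{3} + \frac{f}{3}$)
$n{\left(T \right)} = 6 + T$ ($n{\left(T \right)} = \left(3 + T\right) + 3 = 6 + T$)
$H{\left(J,Y \right)} = - \frac{4}{3} + J^{2} + \frac{J}{3}$ ($H{\left(J,Y \right)} = J J + \left(- \frac{8}{3} + \frac{1}{3} \cdot 4 + \frac{J}{3}\right) = J^{2} + \left(- \frac{8}{3} + \frac{4}{3} + \frac{J}{3}\right) = J^{2} + \left(- \frac{4}{3} + \frac{J}{3}\right) = - \frac{4}{3} + J^{2} + \frac{J}{3}$)
$\frac{235 + 461}{H{\left(-16,n{\left(-2 \right)} \right)} - 244} = \frac{235 + 461}{\left(- \frac{4}{3} + \left(-16\right)^{2} + \frac{1}{3} \left(-16\right)\right) - 244} = \frac{696}{\left(- \frac{4}{3} + 256 - \frac{16}{3}\right) - 244} = \frac{696}{\frac{748}{3} - 244} = \frac{696}{\frac{16}{3}} = 696 \cdot \frac{3}{16} = \frac{261}{2}$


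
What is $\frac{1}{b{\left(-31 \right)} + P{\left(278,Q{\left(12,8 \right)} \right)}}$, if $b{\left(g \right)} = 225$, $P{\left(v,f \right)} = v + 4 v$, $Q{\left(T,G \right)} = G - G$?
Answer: $\frac{1}{1615} \approx 0.0006192$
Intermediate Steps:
$Q{\left(T,G \right)} = 0$
$P{\left(v,f \right)} = 5 v$
$\frac{1}{b{\left(-31 \right)} + P{\left(278,Q{\left(12,8 \right)} \right)}} = \frac{1}{225 + 5 \cdot 278} = \frac{1}{225 + 1390} = \frac{1}{1615}$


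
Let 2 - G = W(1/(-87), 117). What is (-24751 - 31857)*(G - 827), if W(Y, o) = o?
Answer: 53324736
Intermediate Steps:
G = -115 (G = 2 - 1*117 = 2 - 117 = -115)
(-24751 - 31857)*(G - 827) = (-24751 - 31857)*(-115 - 827) = -56608*(-942) = 53324736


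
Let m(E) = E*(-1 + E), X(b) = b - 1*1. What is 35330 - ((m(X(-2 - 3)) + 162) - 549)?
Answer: 35675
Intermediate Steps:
X(b) = -1 + b (X(b) = b - 1 = -1 + b)
35330 - ((m(X(-2 - 3)) + 162) - 549) = 35330 - (((-1 + (-2 - 3))*(-1 + (-1 + (-2 - 3))) + 162) - 549) = 35330 - (((-1 - 5)*(-1 + (-1 - 5)) + 162) - 549) = 35330 - ((-6*(-1 - 6) + 162) - 549) = 35330 - ((-6*(-7) + 162) - 549) = 35330 - ((42 + 162) - 549) = 35330 - (204 - 549) = 35330 - 1*(-345) = 35330 + 345 = 35675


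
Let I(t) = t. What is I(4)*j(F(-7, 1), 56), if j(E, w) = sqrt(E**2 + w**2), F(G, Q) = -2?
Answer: 8*sqrt(785) ≈ 224.14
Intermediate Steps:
I(4)*j(F(-7, 1), 56) = 4*sqrt((-2)**2 + 56**2) = 4*sqrt(4 + 3136) = 4*sqrt(3140) = 4*(2*sqrt(785)) = 8*sqrt(785)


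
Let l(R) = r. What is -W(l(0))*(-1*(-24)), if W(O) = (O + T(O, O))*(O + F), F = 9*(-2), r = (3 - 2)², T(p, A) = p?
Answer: 816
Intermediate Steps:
r = 1 (r = 1² = 1)
l(R) = 1
F = -18
W(O) = 2*O*(-18 + O) (W(O) = (O + O)*(O - 18) = (2*O)*(-18 + O) = 2*O*(-18 + O))
-W(l(0))*(-1*(-24)) = -2*1*(-18 + 1)*(-1*(-24)) = -2*1*(-17)*24 = -(-34)*24 = -1*(-816) = 816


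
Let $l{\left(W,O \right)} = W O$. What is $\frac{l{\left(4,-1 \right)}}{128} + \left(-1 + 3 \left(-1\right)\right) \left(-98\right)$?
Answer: $\frac{12543}{32} \approx 391.97$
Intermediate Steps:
$l{\left(W,O \right)} = O W$
$\frac{l{\left(4,-1 \right)}}{128} + \left(-1 + 3 \left(-1\right)\right) \left(-98\right) = \frac{\left(-1\right) 4}{128} + \left(-1 + 3 \left(-1\right)\right) \left(-98\right) = \left(-4\right) \frac{1}{128} + \left(-1 - 3\right) \left(-98\right) = - \frac{1}{32} - -392 = - \frac{1}{32} + 392 = \frac{12543}{32}$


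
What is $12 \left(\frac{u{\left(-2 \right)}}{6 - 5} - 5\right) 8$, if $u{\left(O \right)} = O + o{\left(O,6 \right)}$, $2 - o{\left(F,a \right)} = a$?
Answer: $-1056$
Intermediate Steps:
$o{\left(F,a \right)} = 2 - a$
$u{\left(O \right)} = -4 + O$ ($u{\left(O \right)} = O + \left(2 - 6\right) = O - 4 = -4 + O$)
$12 \left(\frac{u{\left(-2 \right)}}{6 - 5} - 5\right) 8 = 12 \left(\frac{-4 - 2}{6 - 5} - 5\right) 8 = 12 \left(- \frac{6}{6 - 5} - 5\right) 8 = 12 \left(- \frac{6}{1} - 5\right) 8 = 12 \left(\left(-6\right) 1 - 5\right) 8 = 12 \left(-6 - 5\right) 8 = 12 \left(-11\right) 8 = \left(-132\right) 8 = -1056$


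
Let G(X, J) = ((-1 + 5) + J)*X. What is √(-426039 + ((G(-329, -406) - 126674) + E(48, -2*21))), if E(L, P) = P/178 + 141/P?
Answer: I*√652768693122/1246 ≈ 648.43*I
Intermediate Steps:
E(L, P) = 141/P + P/178 (E(L, P) = P*(1/178) + 141/P = P/178 + 141/P = 141/P + P/178)
G(X, J) = X*(4 + J) (G(X, J) = (4 + J)*X = X*(4 + J))
√(-426039 + ((G(-329, -406) - 126674) + E(48, -2*21))) = √(-426039 + ((-329*(4 - 406) - 126674) + (141/((-2*21)) + (-2*21)/178))) = √(-426039 + ((-329*(-402) - 126674) + (141/(-42) + (1/178)*(-42)))) = √(-426039 + ((132258 - 126674) + (141*(-1/42) - 21/89))) = √(-426039 + (5584 + (-47/14 - 21/89))) = √(-426039 + (5584 - 4477/1246)) = √(-426039 + 6953187/1246) = √(-523891407/1246) = I*√652768693122/1246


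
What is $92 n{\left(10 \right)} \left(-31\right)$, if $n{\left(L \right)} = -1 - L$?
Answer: $31372$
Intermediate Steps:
$92 n{\left(10 \right)} \left(-31\right) = 92 \left(-1 - 10\right) \left(-31\right) = 92 \left(-11\right) \left(-31\right) = \left(-1012\right) \left(-31\right) = 31372$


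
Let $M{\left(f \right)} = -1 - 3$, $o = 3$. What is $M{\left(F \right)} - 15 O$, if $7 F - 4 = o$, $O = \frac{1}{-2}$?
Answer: $\frac{7}{2} \approx 3.5$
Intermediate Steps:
$O = - \frac{1}{2} \approx -0.5$
$F = 1$ ($F = \frac{4}{7} + \frac{1}{7} \cdot 3 = \frac{4}{7} + \frac{3}{7} = 1$)
$M{\left(f \right)} = -4$ ($M{\left(f \right)} = -1 - 3 = -4$)
$M{\left(F \right)} - 15 O = -4 - - \frac{15}{2} = -4 + \frac{15}{2} = \frac{7}{2}$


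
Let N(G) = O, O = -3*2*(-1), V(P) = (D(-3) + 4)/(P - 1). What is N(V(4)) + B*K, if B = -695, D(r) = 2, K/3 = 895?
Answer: -1866069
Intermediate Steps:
K = 2685 (K = 3*895 = 2685)
V(P) = 6/(-1 + P) (V(P) = (2 + 4)/(P - 1) = 6/(-1 + P))
O = 6 (O = -6*(-1) = 6)
N(G) = 6
N(V(4)) + B*K = 6 - 695*2685 = 6 - 1866075 = -1866069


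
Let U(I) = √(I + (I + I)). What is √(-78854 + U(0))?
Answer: I*√78854 ≈ 280.81*I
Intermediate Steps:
U(I) = √3*√I (U(I) = √(I + 2*I) = √(3*I) = √3*√I)
√(-78854 + U(0)) = √(-78854 + √3*√0) = √(-78854 + √3*0) = √(-78854 + 0) = √(-78854) = I*√78854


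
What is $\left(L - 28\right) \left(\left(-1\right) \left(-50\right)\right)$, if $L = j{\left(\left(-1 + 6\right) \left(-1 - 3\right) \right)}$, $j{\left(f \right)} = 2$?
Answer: $-1300$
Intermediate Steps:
$L = 2$
$\left(L - 28\right) \left(\left(-1\right) \left(-50\right)\right) = \left(2 - 28\right) \left(\left(-1\right) \left(-50\right)\right) = \left(-26\right) 50 = -1300$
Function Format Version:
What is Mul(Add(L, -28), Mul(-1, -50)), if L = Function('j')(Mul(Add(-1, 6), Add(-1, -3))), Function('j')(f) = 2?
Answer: -1300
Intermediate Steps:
L = 2
Mul(Add(L, -28), Mul(-1, -50)) = Mul(Add(2, -28), Mul(-1, -50)) = Mul(-26, 50) = -1300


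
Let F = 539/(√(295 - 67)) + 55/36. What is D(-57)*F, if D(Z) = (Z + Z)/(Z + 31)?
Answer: 1045/156 + 539*√57/26 ≈ 163.21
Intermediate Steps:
F = 55/36 + 539*√57/114 (F = 539/(√228) + 55*(1/36) = 539/((2*√57)) + 55/36 = 539*(√57/114) + 55/36 = 539*√57/114 + 55/36 = 55/36 + 539*√57/114 ≈ 37.224)
D(Z) = 2*Z/(31 + Z) (D(Z) = (2*Z)/(31 + Z) = 2*Z/(31 + Z))
D(-57)*F = (2*(-57)/(31 - 57))*(55/36 + 539*√57/114) = (2*(-57)/(-26))*(55/36 + 539*√57/114) = (2*(-57)*(-1/26))*(55/36 + 539*√57/114) = 57*(55/36 + 539*√57/114)/13 = 1045/156 + 539*√57/26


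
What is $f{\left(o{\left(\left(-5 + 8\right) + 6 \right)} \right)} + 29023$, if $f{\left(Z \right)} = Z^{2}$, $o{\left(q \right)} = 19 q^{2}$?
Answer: $2397544$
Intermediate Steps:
$f{\left(o{\left(\left(-5 + 8\right) + 6 \right)} \right)} + 29023 = \left(19 \left(\left(-5 + 8\right) + 6\right)^{2}\right)^{2} + 29023 = \left(19 \left(3 + 6\right)^{2}\right)^{2} + 29023 = \left(19 \cdot 9^{2}\right)^{2} + 29023 = \left(19 \cdot 81\right)^{2} + 29023 = 1539^{2} + 29023 = 2368521 + 29023 = 2397544$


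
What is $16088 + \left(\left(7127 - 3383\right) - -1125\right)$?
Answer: $20957$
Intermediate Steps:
$16088 + \left(\left(7127 - 3383\right) - -1125\right) = 16088 + \left(\left(7127 - 3383\right) + 1125\right) = 16088 + \left(3744 + 1125\right) = 16088 + 4869 = 20957$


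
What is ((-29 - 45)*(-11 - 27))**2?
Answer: 7907344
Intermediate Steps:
((-29 - 45)*(-11 - 27))**2 = (-74*(-38))**2 = 2812**2 = 7907344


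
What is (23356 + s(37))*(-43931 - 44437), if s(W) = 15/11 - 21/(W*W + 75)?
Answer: -8196311674236/3971 ≈ -2.0640e+9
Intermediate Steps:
s(W) = 15/11 - 21/(75 + W²) (s(W) = 15*(1/11) - 21/(W² + 75) = 15/11 - 21/(75 + W²))
(23356 + s(37))*(-43931 - 44437) = (23356 + 3*(298 + 5*37²)/(11*(75 + 37²)))*(-43931 - 44437) = (23356 + 3*(298 + 5*1369)/(11*(75 + 1369)))*(-88368) = (23356 + (3/11)*(298 + 6845)/1444)*(-88368) = (23356 + (3/11)*(1/1444)*7143)*(-88368) = (23356 + 21429/15884)*(-88368) = (371008133/15884)*(-88368) = -8196311674236/3971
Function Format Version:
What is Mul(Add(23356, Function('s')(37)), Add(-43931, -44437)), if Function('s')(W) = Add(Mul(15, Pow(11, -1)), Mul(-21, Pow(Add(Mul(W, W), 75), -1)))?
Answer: Rational(-8196311674236, 3971) ≈ -2.0640e+9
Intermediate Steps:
Function('s')(W) = Add(Rational(15, 11), Mul(-21, Pow(Add(75, Pow(W, 2)), -1))) (Function('s')(W) = Add(Mul(15, Rational(1, 11)), Mul(-21, Pow(Add(Pow(W, 2), 75), -1))) = Add(Rational(15, 11), Mul(-21, Pow(Add(75, Pow(W, 2)), -1))))
Mul(Add(23356, Function('s')(37)), Add(-43931, -44437)) = Mul(Add(23356, Mul(Rational(3, 11), Pow(Add(75, Pow(37, 2)), -1), Add(298, Mul(5, Pow(37, 2))))), Add(-43931, -44437)) = Mul(Add(23356, Mul(Rational(3, 11), Pow(Add(75, 1369), -1), Add(298, Mul(5, 1369)))), -88368) = Mul(Add(23356, Mul(Rational(3, 11), Pow(1444, -1), Add(298, 6845))), -88368) = Mul(Add(23356, Mul(Rational(3, 11), Rational(1, 1444), 7143)), -88368) = Mul(Add(23356, Rational(21429, 15884)), -88368) = Mul(Rational(371008133, 15884), -88368) = Rational(-8196311674236, 3971)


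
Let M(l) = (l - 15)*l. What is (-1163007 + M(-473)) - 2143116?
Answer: -3075299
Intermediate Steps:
M(l) = l*(-15 + l) (M(l) = (-15 + l)*l = l*(-15 + l))
(-1163007 + M(-473)) - 2143116 = (-1163007 - 473*(-15 - 473)) - 2143116 = (-1163007 - 473*(-488)) - 2143116 = (-1163007 + 230824) - 2143116 = -932183 - 2143116 = -3075299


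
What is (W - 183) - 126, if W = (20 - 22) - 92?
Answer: -403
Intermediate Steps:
W = -94 (W = -2 - 92 = -94)
(W - 183) - 126 = (-94 - 183) - 126 = -277 - 126 = -403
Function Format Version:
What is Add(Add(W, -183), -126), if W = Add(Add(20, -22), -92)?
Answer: -403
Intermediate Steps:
W = -94 (W = Add(-2, -92) = -94)
Add(Add(W, -183), -126) = Add(Add(-94, -183), -126) = Add(-277, -126) = -403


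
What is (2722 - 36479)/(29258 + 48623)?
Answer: -33757/77881 ≈ -0.43344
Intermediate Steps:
(2722 - 36479)/(29258 + 48623) = -33757/77881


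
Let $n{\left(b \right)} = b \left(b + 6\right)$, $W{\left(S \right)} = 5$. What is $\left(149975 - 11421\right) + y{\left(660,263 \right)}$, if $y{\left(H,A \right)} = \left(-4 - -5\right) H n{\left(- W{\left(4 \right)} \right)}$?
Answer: $135254$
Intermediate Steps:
$n{\left(b \right)} = b \left(6 + b\right)$
$y{\left(H,A \right)} = - 5 H$ ($y{\left(H,A \right)} = \left(-4 - -5\right) H \left(-1\right) 5 \left(6 - 5\right) = \left(-4 + 5\right) H \left(- 5 \left(6 - 5\right)\right) = 1 H \left(\left(-5\right) 1\right) = H \left(-5\right) = - 5 H$)
$\left(149975 - 11421\right) + y{\left(660,263 \right)} = \left(149975 - 11421\right) - 3300 = 138554 - 3300 = 135254$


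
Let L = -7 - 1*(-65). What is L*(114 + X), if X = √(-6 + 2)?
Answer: 6612 + 116*I ≈ 6612.0 + 116.0*I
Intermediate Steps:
L = 58 (L = -7 + 65 = 58)
X = 2*I (X = √(-4) = 2*I ≈ 2.0*I)
L*(114 + X) = 58*(114 + 2*I) = 6612 + 116*I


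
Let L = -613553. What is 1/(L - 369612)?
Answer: -1/983165 ≈ -1.0171e-6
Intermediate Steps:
1/(L - 369612) = 1/(-613553 - 369612) = 1/(-983165) = -1/983165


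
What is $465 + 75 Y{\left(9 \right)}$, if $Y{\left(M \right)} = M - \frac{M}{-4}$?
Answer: $\frac{5235}{4} \approx 1308.8$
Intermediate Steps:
$Y{\left(M \right)} = \frac{5 M}{4}$ ($Y{\left(M \right)} = M - M \left(- \frac{1}{4}\right) = M - - \frac{M}{4} = M + \frac{M}{4} = \frac{5 M}{4}$)
$465 + 75 Y{\left(9 \right)} = 465 + 75 \cdot \frac{5}{4} \cdot 9 = 465 + 75 \cdot \frac{45}{4} = 465 + \frac{3375}{4} = \frac{5235}{4}$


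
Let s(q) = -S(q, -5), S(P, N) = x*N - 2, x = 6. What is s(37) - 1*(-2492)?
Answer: 2524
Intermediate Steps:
S(P, N) = -2 + 6*N (S(P, N) = 6*N - 2 = -2 + 6*N)
s(q) = 32 (s(q) = -(-2 + 6*(-5)) = -(-2 - 30) = -1*(-32) = 32)
s(37) - 1*(-2492) = 32 - 1*(-2492) = 32 + 2492 = 2524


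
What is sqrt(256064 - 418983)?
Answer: I*sqrt(162919) ≈ 403.63*I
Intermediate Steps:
sqrt(256064 - 418983) = sqrt(-162919) = I*sqrt(162919)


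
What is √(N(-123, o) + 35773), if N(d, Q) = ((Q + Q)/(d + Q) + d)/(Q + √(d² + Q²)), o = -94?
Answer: √(-158350142069 + 1684514797*√23965)/(217*√(-94 + √23965)) ≈ 189.13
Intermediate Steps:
N(d, Q) = (d + 2*Q/(Q + d))/(Q + √(Q² + d²)) (N(d, Q) = ((2*Q)/(Q + d) + d)/(Q + √(Q² + d²)) = (2*Q/(Q + d) + d)/(Q + √(Q² + d²)) = (d + 2*Q/(Q + d))/(Q + √(Q² + d²)))
√(N(-123, o) + 35773) = √(((-123)² + 2*(-94) - 94*(-123))/((-94)² - 94*(-123) - 94*√((-94)² + (-123)²) - 123*√((-94)² + (-123)²)) + 35773) = √((15129 - 188 + 11562)/(8836 + 11562 - 94*√(8836 + 15129) - 123*√(8836 + 15129)) + 35773) = √(26503/(8836 + 11562 - 94*√23965 - 123*√23965) + 35773) = √(26503/(20398 - 217*√23965) + 35773) = √(35773 + 26503/(20398 - 217*√23965))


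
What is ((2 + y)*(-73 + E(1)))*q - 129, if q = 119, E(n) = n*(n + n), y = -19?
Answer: 143504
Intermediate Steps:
E(n) = 2*n² (E(n) = n*(2*n) = 2*n²)
((2 + y)*(-73 + E(1)))*q - 129 = ((2 - 19)*(-73 + 2*1²))*119 - 129 = -17*(-73 + 2*1)*119 - 129 = -17*(-73 + 2)*119 - 129 = -17*(-71)*119 - 129 = 1207*119 - 129 = 143633 - 129 = 143504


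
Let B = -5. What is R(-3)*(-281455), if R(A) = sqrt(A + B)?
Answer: -562910*I*sqrt(2) ≈ -7.9608e+5*I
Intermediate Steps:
R(A) = sqrt(-5 + A) (R(A) = sqrt(A - 5) = sqrt(-5 + A))
R(-3)*(-281455) = sqrt(-5 - 3)*(-281455) = sqrt(-8)*(-281455) = (2*I*sqrt(2))*(-281455) = -562910*I*sqrt(2)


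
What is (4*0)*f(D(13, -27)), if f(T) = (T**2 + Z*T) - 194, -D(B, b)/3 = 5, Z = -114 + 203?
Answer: 0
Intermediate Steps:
Z = 89
D(B, b) = -15 (D(B, b) = -3*5 = -15)
f(T) = -194 + T**2 + 89*T (f(T) = (T**2 + 89*T) - 194 = -194 + T**2 + 89*T)
(4*0)*f(D(13, -27)) = (4*0)*(-194 + (-15)**2 + 89*(-15)) = 0*(-194 + 225 - 1335) = 0*(-1304) = 0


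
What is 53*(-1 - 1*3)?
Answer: -212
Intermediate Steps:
53*(-1 - 1*3) = 53*(-1 - 3) = 53*(-4) = -212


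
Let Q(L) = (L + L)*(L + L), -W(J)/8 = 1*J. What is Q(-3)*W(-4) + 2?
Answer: 1154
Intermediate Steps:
W(J) = -8*J
Q(L) = 4*L² (Q(L) = (2*L)*(2*L) = 4*L²)
Q(-3)*W(-4) + 2 = (4*(-3)²)*(-8*(-4)) + 2 = (4*9)*32 + 2 = 36*32 + 2 = 1152 + 2 = 1154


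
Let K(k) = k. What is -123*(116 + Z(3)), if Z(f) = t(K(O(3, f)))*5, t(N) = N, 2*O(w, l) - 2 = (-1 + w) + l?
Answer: -32841/2 ≈ -16421.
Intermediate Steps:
O(w, l) = ½ + l/2 + w/2 (O(w, l) = 1 + ((-1 + w) + l)/2 = 1 + (-1 + l + w)/2 = 1 + (-½ + l/2 + w/2) = ½ + l/2 + w/2)
Z(f) = 10 + 5*f/2 (Z(f) = (½ + f/2 + (½)*3)*5 = (½ + f/2 + 3/2)*5 = (2 + f/2)*5 = 10 + 5*f/2)
-123*(116 + Z(3)) = -123*(116 + (10 + (5/2)*3)) = -123*(116 + (10 + 15/2)) = -123*(116 + 35/2) = -123*267/2 = -32841/2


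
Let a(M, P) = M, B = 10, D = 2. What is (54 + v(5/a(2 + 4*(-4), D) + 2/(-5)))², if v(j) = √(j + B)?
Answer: (3780 + √45290)²/4900 ≈ 3253.6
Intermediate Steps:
v(j) = √(10 + j) (v(j) = √(j + 10) = √(10 + j))
(54 + v(5/a(2 + 4*(-4), D) + 2/(-5)))² = (54 + √(10 + (5/(2 + 4*(-4)) + 2/(-5))))² = (54 + √(10 + (5/(2 - 16) + 2*(-⅕))))² = (54 + √(10 + (5/(-14) - ⅖)))² = (54 + √(10 + (5*(-1/14) - ⅖)))² = (54 + √(10 + (-5/14 - ⅖)))² = (54 + √(10 - 53/70))² = (54 + √(647/70))² = (54 + √45290/70)²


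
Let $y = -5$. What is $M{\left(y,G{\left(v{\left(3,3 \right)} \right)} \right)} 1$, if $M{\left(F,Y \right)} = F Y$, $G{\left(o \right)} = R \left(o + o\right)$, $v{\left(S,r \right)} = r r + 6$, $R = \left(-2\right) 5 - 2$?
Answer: $1800$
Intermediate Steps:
$R = -12$ ($R = -10 - 2 = -12$)
$v{\left(S,r \right)} = 6 + r^{2}$ ($v{\left(S,r \right)} = r^{2} + 6 = 6 + r^{2}$)
$G{\left(o \right)} = - 24 o$ ($G{\left(o \right)} = - 12 \left(o + o\right) = - 12 \cdot 2 o = - 24 o$)
$M{\left(y,G{\left(v{\left(3,3 \right)} \right)} \right)} 1 = - 5 \left(- 24 \left(6 + 3^{2}\right)\right) 1 = - 5 \left(- 24 \left(6 + 9\right)\right) 1 = - 5 \left(\left(-24\right) 15\right) 1 = \left(-5\right) \left(-360\right) 1 = 1800 \cdot 1 = 1800$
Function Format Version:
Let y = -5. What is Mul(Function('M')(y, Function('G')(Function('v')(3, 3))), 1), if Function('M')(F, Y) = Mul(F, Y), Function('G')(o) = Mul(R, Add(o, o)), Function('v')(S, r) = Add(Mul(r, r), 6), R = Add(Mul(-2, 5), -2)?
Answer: 1800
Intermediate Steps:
R = -12 (R = Add(-10, -2) = -12)
Function('v')(S, r) = Add(6, Pow(r, 2)) (Function('v')(S, r) = Add(Pow(r, 2), 6) = Add(6, Pow(r, 2)))
Function('G')(o) = Mul(-24, o) (Function('G')(o) = Mul(-12, Add(o, o)) = Mul(-12, Mul(2, o)) = Mul(-24, o))
Mul(Function('M')(y, Function('G')(Function('v')(3, 3))), 1) = Mul(Mul(-5, Mul(-24, Add(6, Pow(3, 2)))), 1) = Mul(Mul(-5, Mul(-24, Add(6, 9))), 1) = Mul(Mul(-5, Mul(-24, 15)), 1) = Mul(Mul(-5, -360), 1) = Mul(1800, 1) = 1800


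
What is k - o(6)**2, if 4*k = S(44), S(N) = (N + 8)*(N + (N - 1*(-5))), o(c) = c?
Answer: 1173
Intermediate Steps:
S(N) = (5 + 2*N)*(8 + N) (S(N) = (8 + N)*(N + (N + 5)) = (8 + N)*(N + (5 + N)) = (8 + N)*(5 + 2*N) = (5 + 2*N)*(8 + N))
k = 1209 (k = (40 + 2*44**2 + 21*44)/4 = (40 + 2*1936 + 924)/4 = (40 + 3872 + 924)/4 = (1/4)*4836 = 1209)
k - o(6)**2 = 1209 - 1*6**2 = 1209 - 1*36 = 1209 - 36 = 1173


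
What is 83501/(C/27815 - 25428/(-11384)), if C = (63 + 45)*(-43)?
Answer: 6610063576490/163603131 ≈ 40403.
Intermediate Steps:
C = -4644 (C = 108*(-43) = -4644)
83501/(C/27815 - 25428/(-11384)) = 83501/(-4644/27815 - 25428/(-11384)) = 83501/(-4644*1/27815 - 25428*(-1/11384)) = 83501/(-4644/27815 + 6357/2846) = 83501/(163603131/79161490) = 83501*(79161490/163603131) = 6610063576490/163603131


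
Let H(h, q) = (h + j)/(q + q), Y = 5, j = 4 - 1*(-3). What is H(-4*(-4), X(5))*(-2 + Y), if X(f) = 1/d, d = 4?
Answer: 138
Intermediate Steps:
j = 7 (j = 4 + 3 = 7)
X(f) = 1/4
H(h, q) = (7 + h)/(2*q) (H(h, q) = (h + 7)/(q + q) = (7 + h)/((2*q)) = (7 + h)*(1/(2*q)) = (7 + h)/(2*q))
H(-4*(-4), X(5))*(-2 + Y) = ((7 - 4*(-4))/(2*(1/4)))*(-2 + 5) = ((1/2)*4*(7 + 16))*3 = ((1/2)*4*23)*3 = 46*3 = 138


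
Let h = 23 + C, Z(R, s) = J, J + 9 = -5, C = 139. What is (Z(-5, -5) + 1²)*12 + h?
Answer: 6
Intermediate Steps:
J = -14 (J = -9 - 5 = -14)
Z(R, s) = -14
h = 162 (h = 23 + 139 = 162)
(Z(-5, -5) + 1²)*12 + h = (-14 + 1²)*12 + 162 = (-14 + 1)*12 + 162 = -13*12 + 162 = -156 + 162 = 6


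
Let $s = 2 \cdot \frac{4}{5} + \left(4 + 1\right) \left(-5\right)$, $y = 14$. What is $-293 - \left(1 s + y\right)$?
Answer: $- \frac{1418}{5} \approx -283.6$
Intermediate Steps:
$s = - \frac{117}{5}$ ($s = 2 \cdot 4 \cdot \frac{1}{5} + 5 \left(-5\right) = 2 \cdot \frac{4}{5} - 25 = \frac{8}{5} - 25 = - \frac{117}{5} \approx -23.4$)
$-293 - \left(1 s + y\right) = -293 - \left(1 \left(- \frac{117}{5}\right) + 14\right) = -293 - \left(- \frac{117}{5} + 14\right) = -293 - - \frac{47}{5} = -293 + \frac{47}{5} = - \frac{1418}{5}$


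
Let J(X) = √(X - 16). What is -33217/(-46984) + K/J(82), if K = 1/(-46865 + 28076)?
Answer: 33217/46984 - √66/1240074 ≈ 0.70698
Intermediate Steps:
J(X) = √(-16 + X)
K = -1/18789 (K = 1/(-18789) = -1/18789 ≈ -5.3223e-5)
-33217/(-46984) + K/J(82) = -33217/(-46984) - 1/(18789*√(-16 + 82)) = -33217*(-1/46984) - √66/66/18789 = 33217/46984 - √66/1240074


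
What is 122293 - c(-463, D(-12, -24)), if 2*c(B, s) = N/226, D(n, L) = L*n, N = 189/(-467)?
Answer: 25814095801/211084 ≈ 1.2229e+5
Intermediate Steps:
N = -189/467 (N = 189*(-1/467) = -189/467 ≈ -0.40471)
c(B, s) = -189/211084 (c(B, s) = (-189/467/226)/2 = (-189/467*1/226)/2 = (½)*(-189/105542) = -189/211084)
122293 - c(-463, D(-12, -24)) = 122293 - 1*(-189/211084) = 122293 + 189/211084 = 25814095801/211084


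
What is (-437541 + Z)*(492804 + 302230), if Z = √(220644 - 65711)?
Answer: -347859971394 + 795034*√154933 ≈ -3.4755e+11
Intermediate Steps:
Z = √154933 ≈ 393.62
(-437541 + Z)*(492804 + 302230) = (-437541 + √154933)*(492804 + 302230) = (-437541 + √154933)*795034 = -347859971394 + 795034*√154933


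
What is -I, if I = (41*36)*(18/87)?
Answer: -8856/29 ≈ -305.38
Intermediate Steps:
I = 8856/29 (I = 1476*(18*(1/87)) = 1476*(6/29) = 8856/29 ≈ 305.38)
-I = -1*8856/29 = -8856/29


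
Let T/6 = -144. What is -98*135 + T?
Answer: -14094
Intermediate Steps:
T = -864 (T = 6*(-144) = -864)
-98*135 + T = -98*135 - 864 = -13230 - 864 = -14094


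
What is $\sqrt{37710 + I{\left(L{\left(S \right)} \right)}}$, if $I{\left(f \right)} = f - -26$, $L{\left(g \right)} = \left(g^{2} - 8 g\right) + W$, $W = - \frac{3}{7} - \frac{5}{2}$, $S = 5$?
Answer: $\frac{\sqrt{7392742}}{14} \approx 194.21$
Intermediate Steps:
$W = - \frac{41}{14}$ ($W = \left(-3\right) \frac{1}{7} - \frac{5}{2} = - \frac{3}{7} - \frac{5}{2} = - \frac{41}{14} \approx -2.9286$)
$L{\left(g \right)} = - \frac{41}{14} + g^{2} - 8 g$ ($L{\left(g \right)} = \left(g^{2} - 8 g\right) - \frac{41}{14} = - \frac{41}{14} + g^{2} - 8 g$)
$I{\left(f \right)} = 26 + f$ ($I{\left(f \right)} = f + 26 = 26 + f$)
$\sqrt{37710 + I{\left(L{\left(S \right)} \right)}} = \sqrt{37710 + \left(26 - \left(\frac{601}{14} - 25\right)\right)} = \sqrt{37710 + \left(26 - \frac{251}{14}\right)} = \sqrt{37710 + \frac{113}{14}} = \sqrt{\frac{528053}{14}} = \frac{\sqrt{7392742}}{14}$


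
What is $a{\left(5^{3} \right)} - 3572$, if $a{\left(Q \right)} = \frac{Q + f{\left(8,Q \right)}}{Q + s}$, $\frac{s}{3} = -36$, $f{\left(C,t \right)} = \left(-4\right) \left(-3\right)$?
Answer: $- \frac{60587}{17} \approx -3563.9$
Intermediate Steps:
$f{\left(C,t \right)} = 12$
$s = -108$ ($s = 3 \left(-36\right) = -108$)
$a{\left(Q \right)} = \frac{12 + Q}{-108 + Q}$ ($a{\left(Q \right)} = \frac{Q + 12}{Q - 108} = \frac{12 + Q}{-108 + Q}$)
$a{\left(5^{3} \right)} - 3572 = \frac{12 + 5^{3}}{-108 + 5^{3}} - 3572 = \frac{12 + 125}{-108 + 125} - 3572 = \frac{1}{17} \cdot 137 - 3572 = \frac{137}{17} - 3572 = - \frac{60587}{17}$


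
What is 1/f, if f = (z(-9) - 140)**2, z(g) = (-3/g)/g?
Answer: 729/14295961 ≈ 5.0993e-5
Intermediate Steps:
z(g) = -3/g**2
f = 14295961/729 (f = (-3/(-9)**2 - 140)**2 = (-3*1/81 - 140)**2 = (-1/27 - 140)**2 = (-3781/27)**2 = 14295961/729 ≈ 19610.)
1/f = 1/(14295961/729) = 729/14295961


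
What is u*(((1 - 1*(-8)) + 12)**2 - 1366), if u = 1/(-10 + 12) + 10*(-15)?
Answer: 276575/2 ≈ 1.3829e+5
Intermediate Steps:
u = -299/2 (u = 1/2 - 150 = -299/2 ≈ -149.50)
u*(((1 - 1*(-8)) + 12)**2 - 1366) = -299*(((1 - 1*(-8)) + 12)**2 - 1366)/2 = -299*(((1 + 8) + 12)**2 - 1366)/2 = -299*((9 + 12)**2 - 1366)/2 = -299*(21**2 - 1366)/2 = -299*(441 - 1366)/2 = -299/2*(-925) = 276575/2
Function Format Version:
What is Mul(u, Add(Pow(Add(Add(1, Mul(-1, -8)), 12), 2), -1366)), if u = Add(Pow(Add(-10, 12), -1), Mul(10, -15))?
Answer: Rational(276575, 2) ≈ 1.3829e+5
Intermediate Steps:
u = Rational(-299, 2) (u = Add(Pow(2, -1), -150) = Add(Rational(1, 2), -150) = Rational(-299, 2) ≈ -149.50)
Mul(u, Add(Pow(Add(Add(1, Mul(-1, -8)), 12), 2), -1366)) = Mul(Rational(-299, 2), Add(Pow(Add(Add(1, Mul(-1, -8)), 12), 2), -1366)) = Mul(Rational(-299, 2), Add(Pow(Add(Add(1, 8), 12), 2), -1366)) = Mul(Rational(-299, 2), Add(Pow(Add(9, 12), 2), -1366)) = Mul(Rational(-299, 2), Add(Pow(21, 2), -1366)) = Mul(Rational(-299, 2), Add(441, -1366)) = Mul(Rational(-299, 2), -925) = Rational(276575, 2)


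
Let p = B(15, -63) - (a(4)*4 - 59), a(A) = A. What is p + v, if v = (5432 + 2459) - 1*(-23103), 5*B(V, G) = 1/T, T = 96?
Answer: 14897761/480 ≈ 31037.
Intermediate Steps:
B(V, G) = 1/480 (B(V, G) = (⅕)/96 = (⅕)*(1/96) = 1/480)
p = 20641/480 (p = 1/480 - (4*4 - 59) = 1/480 - (16 - 59) = 1/480 - 1*(-43) = 1/480 + 43 = 20641/480 ≈ 43.002)
v = 30994 (v = 7891 + 23103 = 30994)
p + v = 20641/480 + 30994 = 14897761/480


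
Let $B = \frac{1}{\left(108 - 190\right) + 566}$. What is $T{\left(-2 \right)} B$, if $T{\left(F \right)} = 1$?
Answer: $\frac{1}{484} \approx 0.0020661$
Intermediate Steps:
$B = \frac{1}{484}$ ($B = \frac{1}{-82 + 566} = \frac{1}{484} \approx 0.0020661$)
$T{\left(-2 \right)} B = 1 \cdot \frac{1}{484} = \frac{1}{484}$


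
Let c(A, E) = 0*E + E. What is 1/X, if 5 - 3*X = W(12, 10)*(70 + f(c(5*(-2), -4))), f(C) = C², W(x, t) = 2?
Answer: -3/167 ≈ -0.017964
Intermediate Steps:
c(A, E) = E (c(A, E) = 0 + E = E)
X = -167/3 (X = 5/3 - 2*(70 + (-4)²)/3 = 5/3 - 2*(70 + 16)/3 = 5/3 - 2*86/3 = 5/3 - ⅓*172 = 5/3 - 172/3 = -167/3 ≈ -55.667)
1/X = 1/(-167/3) = -3/167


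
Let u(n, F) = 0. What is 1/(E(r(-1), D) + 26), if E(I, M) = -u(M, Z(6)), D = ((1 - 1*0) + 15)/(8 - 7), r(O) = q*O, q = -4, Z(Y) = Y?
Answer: 1/26 ≈ 0.038462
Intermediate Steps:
r(O) = -4*O
D = 16 (D = ((1 + 0) + 15)/1 = (1 + 15)*1 = 16*1 = 16)
E(I, M) = 0 (E(I, M) = -1*0 = 0)
1/(E(r(-1), D) + 26) = 1/(0 + 26) = 1/26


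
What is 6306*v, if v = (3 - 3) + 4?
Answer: 25224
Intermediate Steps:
v = 4 (v = 0 + 4 = 4)
6306*v = 6306*4 = 25224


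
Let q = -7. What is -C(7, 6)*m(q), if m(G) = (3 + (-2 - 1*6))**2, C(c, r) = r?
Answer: -150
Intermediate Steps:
m(G) = 25 (m(G) = (3 + (-2 - 6))**2 = (3 - 8)**2 = (-5)**2 = 25)
-C(7, 6)*m(q) = -6*25 = -1*150 = -150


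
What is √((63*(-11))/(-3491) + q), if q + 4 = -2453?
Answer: 3*I*√3326804306/3491 ≈ 49.566*I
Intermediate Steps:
q = -2457 (q = -4 - 2453 = -2457)
√((63*(-11))/(-3491) + q) = √((63*(-11))/(-3491) - 2457) = √(-693*(-1/3491) - 2457) = √(693/3491 - 2457) = √(-8576694/3491) = 3*I*√3326804306/3491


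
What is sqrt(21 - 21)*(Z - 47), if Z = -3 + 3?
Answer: 0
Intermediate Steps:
Z = 0
sqrt(21 - 21)*(Z - 47) = sqrt(21 - 21)*(0 - 47) = sqrt(0)*(-47) = 0*(-47) = 0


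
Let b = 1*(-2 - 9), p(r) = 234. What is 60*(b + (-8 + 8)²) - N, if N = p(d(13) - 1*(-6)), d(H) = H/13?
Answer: -894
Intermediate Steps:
d(H) = H/13 (d(H) = H*(1/13) = H/13)
N = 234
b = -11 (b = 1*(-11) = -11)
60*(b + (-8 + 8)²) - N = 60*(-11 + (-8 + 8)²) - 1*234 = 60*(-11 + 0²) - 234 = 60*(-11 + 0) - 234 = 60*(-11) - 234 = -660 - 234 = -894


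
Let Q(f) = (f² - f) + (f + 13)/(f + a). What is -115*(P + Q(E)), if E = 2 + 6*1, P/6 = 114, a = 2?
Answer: -170683/2 ≈ -85342.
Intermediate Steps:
P = 684 (P = 6*114 = 684)
E = 8 (E = 2 + 6 = 8)
Q(f) = f² - f + (13 + f)/(2 + f) (Q(f) = (f² - f) + (f + 13)/(f + 2) = (f² - f) + (13 + f)/(2 + f) = f² - f + (13 + f)/(2 + f))
-115*(P + Q(E)) = -115*(684 + (13 + 8² + 8³ - 1*8)/(2 + 8)) = -115*(684 + (13 + 64 + 512 - 8)/10) = -115*(684 + (⅒)*581) = -115*(684 + 581/10) = -115*7421/10 = -170683/2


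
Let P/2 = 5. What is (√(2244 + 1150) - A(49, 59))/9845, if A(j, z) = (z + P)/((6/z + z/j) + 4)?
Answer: -66493/50337485 + √3394/9845 ≈ 0.0045966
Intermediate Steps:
P = 10 (P = 2*5 = 10)
A(j, z) = (10 + z)/(4 + 6/z + z/j) (A(j, z) = (z + 10)/((6/z + z/j) + 4) = (10 + z)/(4 + 6/z + z/j))
(√(2244 + 1150) - A(49, 59))/9845 = (√(2244 + 1150) - 49*59*(10 + 59)/(59² + 6*49 + 4*49*59))/9845 = (√3394 - 49*59*69/(3481 + 294 + 11564))*(1/9845) = (√3394 - 49*59*69/15339)*(1/9845) = (√3394 - 1*66493/5113)*(1/9845) = (√3394 - 66493/5113)*(1/9845) = (-66493/5113 + √3394)*(1/9845) = -66493/50337485 + √3394/9845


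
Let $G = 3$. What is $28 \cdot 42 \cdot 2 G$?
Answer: $7056$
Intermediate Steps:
$28 \cdot 42 \cdot 2 G = 28 \cdot 42 \cdot 2 \cdot 3 = 1176 \cdot 6 = 7056$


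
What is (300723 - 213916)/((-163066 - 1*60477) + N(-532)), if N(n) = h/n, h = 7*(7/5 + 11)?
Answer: -16493330/42473201 ≈ -0.38832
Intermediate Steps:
h = 434/5 (h = 7*(7*(⅕) + 11) = 7*(7/5 + 11) = 7*(62/5) = 434/5 ≈ 86.800)
N(n) = 434/(5*n)
(300723 - 213916)/((-163066 - 1*60477) + N(-532)) = (300723 - 213916)/((-163066 - 1*60477) + (434/5)/(-532)) = 86807/((-163066 - 60477) + (434/5)*(-1/532)) = 86807/(-223543 - 31/190) = 86807/(-42473201/190) = 86807*(-190/42473201) = -16493330/42473201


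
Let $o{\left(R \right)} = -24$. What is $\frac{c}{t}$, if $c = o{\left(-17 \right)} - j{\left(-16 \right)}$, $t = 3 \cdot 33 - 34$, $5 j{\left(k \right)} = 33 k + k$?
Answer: $\frac{424}{325} \approx 1.3046$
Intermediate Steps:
$j{\left(k \right)} = \frac{34 k}{5}$ ($j{\left(k \right)} = \frac{33 k + k}{5} = \frac{34 k}{5}$)
$t = 65$ ($t = 99 - 34 = 65$)
$c = \frac{424}{5}$ ($c = -24 - \frac{34}{5} \left(-16\right) = -24 - - \frac{544}{5} = -24 + \frac{544}{5} = \frac{424}{5} \approx 84.8$)
$\frac{c}{t} = \frac{424}{5 \cdot 65} = \frac{424}{5} \cdot \frac{1}{65} = \frac{424}{325}$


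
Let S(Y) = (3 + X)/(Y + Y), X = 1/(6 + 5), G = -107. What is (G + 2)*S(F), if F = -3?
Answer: 595/11 ≈ 54.091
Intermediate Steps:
X = 1/11 ≈ 0.090909
S(Y) = 17/(11*Y) (S(Y) = (3 + 1/11)/(Y + Y) = 34/(11*((2*Y))) = 34*(1/(2*Y))/11 = 17/(11*Y))
(G + 2)*S(F) = (-107 + 2)*((17/11)/(-3)) = -1785*(-1)/(11*3) = -105*(-17/33) = 595/11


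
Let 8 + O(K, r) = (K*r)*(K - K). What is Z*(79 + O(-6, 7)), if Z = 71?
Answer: 5041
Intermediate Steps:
O(K, r) = -8 (O(K, r) = -8 + (K*r)*(K - K) = -8 + (K*r)*0 = -8 + 0 = -8)
Z*(79 + O(-6, 7)) = 71*(79 - 8) = 71*71 = 5041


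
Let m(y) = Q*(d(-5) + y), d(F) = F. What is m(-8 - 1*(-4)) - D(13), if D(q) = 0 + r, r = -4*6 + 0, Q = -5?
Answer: 69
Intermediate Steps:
r = -24 (r = -24 + 0 = -24)
D(q) = -24 (D(q) = 0 - 24 = -24)
m(y) = 25 - 5*y (m(y) = -5*(-5 + y) = 25 - 5*y)
m(-8 - 1*(-4)) - D(13) = (25 - 5*(-8 - 1*(-4))) - 1*(-24) = (25 - 5*(-8 + 4)) + 24 = (25 - 5*(-4)) + 24 = (25 + 20) + 24 = 45 + 24 = 69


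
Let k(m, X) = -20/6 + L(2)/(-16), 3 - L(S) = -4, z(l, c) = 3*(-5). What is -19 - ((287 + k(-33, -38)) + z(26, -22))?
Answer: -13787/48 ≈ -287.23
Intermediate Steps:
z(l, c) = -15
L(S) = 7 (L(S) = 3 - 1*(-4) = 3 + 4 = 7)
k(m, X) = -181/48 (k(m, X) = -20/6 + 7/(-16) = -20*⅙ + 7*(-1/16) = -10/3 - 7/16 = -181/48)
-19 - ((287 + k(-33, -38)) + z(26, -22)) = -19 - ((287 - 181/48) - 15) = -19 - (13595/48 - 15) = -19 - 1*12875/48 = -19 - 12875/48 = -13787/48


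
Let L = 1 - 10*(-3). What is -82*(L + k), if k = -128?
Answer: 7954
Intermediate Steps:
L = 31 (L = 1 - 2*(-15) = 1 + 30 = 31)
-82*(L + k) = -82*(31 - 128) = -82*(-97) = 7954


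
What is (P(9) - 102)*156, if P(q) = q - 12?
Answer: -16380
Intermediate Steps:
P(q) = -12 + q
(P(9) - 102)*156 = ((-12 + 9) - 102)*156 = (-3 - 102)*156 = -105*156 = -16380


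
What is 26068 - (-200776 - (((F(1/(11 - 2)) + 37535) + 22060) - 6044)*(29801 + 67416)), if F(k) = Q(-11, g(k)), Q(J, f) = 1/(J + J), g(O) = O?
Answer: 114538379825/22 ≈ 5.2063e+9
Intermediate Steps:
Q(J, f) = 1/(2*J)
F(k) = -1/22 (F(k) = (½)/(-11) = (½)*(-1/11) = -1/22)
26068 - (-200776 - (((F(1/(11 - 2)) + 37535) + 22060) - 6044)*(29801 + 67416)) = 26068 - (-200776 - (((-1/22 + 37535) + 22060) - 6044)*(29801 + 67416)) = 26068 - (-200776 - ((825769/22 + 22060) - 6044)*97217) = 26068 - (-200776 - (1311089/22 - 6044)*97217) = 26068 - (-200776 - 1178121*97217/22) = 26068 - (-200776 - 1*114533389257/22) = 26068 - (-200776 - 114533389257/22) = 26068 - 1*(-114537806329/22) = 26068 + 114537806329/22 = 114538379825/22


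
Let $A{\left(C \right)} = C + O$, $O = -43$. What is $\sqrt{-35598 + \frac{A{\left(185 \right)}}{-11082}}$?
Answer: $\frac{i \sqrt{1092954431649}}{5541} \approx 188.67 i$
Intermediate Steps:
$A{\left(C \right)} = -43 + C$ ($A{\left(C \right)} = C - 43 = -43 + C$)
$\sqrt{-35598 + \frac{A{\left(185 \right)}}{-11082}} = \sqrt{-35598 + \frac{-43 + 185}{-11082}} = \sqrt{-35598 + 142 \left(- \frac{1}{11082}\right)} = \sqrt{-35598 - \frac{71}{5541}} = \sqrt{- \frac{197248589}{5541}} = \frac{i \sqrt{1092954431649}}{5541}$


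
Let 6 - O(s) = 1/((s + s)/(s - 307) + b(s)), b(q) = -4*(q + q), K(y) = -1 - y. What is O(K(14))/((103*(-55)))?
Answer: -115849/109532775 ≈ -0.0010577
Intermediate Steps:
b(q) = -8*q
O(s) = 6 - 1/(-8*s + 2*s/(-307 + s)) (O(s) = 6 - 1/((s + s)/(s - 307) - 8*s) = 6 - 1/((2*s)/(-307 + s) - 8*s) = 6 - 1/(2*s/(-307 + s) - 8*s) = 6 - 1/(-8*s + 2*s/(-307 + s)))
O(K(14))/((103*(-55))) = ((307 - 48*(-1 - 1*14)² + 14747*(-1 - 1*14))/(2*(-1 - 1*14)*(1229 - 4*(-1 - 1*14))))/((103*(-55))) = ((307 - 48*(-1 - 14)² + 14747*(-1 - 14))/(2*(-1 - 14)*(1229 - 4*(-1 - 14))))/(-5665) = ((½)*(307 - 48*(-15)² + 14747*(-15))/(-15*(1229 - 4*(-15))))*(-1/5665) = ((½)*(-1/15)*(307 - 48*225 - 221205)/(1229 + 60))*(-1/5665) = ((½)*(-1/15)*(307 - 10800 - 221205)/1289)*(-1/5665) = ((½)*(-1/15)*(1/1289)*(-231698))*(-1/5665) = (115849/19335)*(-1/5665) = -115849/109532775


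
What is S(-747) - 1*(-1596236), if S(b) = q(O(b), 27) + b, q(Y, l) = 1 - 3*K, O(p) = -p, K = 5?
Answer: 1595475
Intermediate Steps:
q(Y, l) = -14 (q(Y, l) = 1 - 3*5 = 1 - 15 = -14)
S(b) = -14 + b
S(-747) - 1*(-1596236) = (-14 - 747) - 1*(-1596236) = -761 + 1596236 = 1595475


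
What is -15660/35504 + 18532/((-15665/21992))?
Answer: -3617526112219/139042540 ≈ -26017.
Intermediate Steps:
-15660/35504 + 18532/((-15665/21992)) = -15660*1/35504 + 18532/((-15665*1/21992)) = -3915/8876 + 18532/(-15665/21992) = -3915/8876 + 18532*(-21992/15665) = -3915/8876 - 407555744/15665 = -3617526112219/139042540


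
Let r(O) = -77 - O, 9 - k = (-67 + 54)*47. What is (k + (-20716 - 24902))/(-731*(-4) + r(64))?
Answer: -44998/2783 ≈ -16.169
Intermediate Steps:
k = 620 (k = 9 - (-67 + 54)*47 = 9 - (-13)*47 = 9 - 1*(-611) = 9 + 611 = 620)
(k + (-20716 - 24902))/(-731*(-4) + r(64)) = (620 + (-20716 - 24902))/(-731*(-4) + (-77 - 1*64)) = (620 - 45618)/(2924 + (-77 - 64)) = -44998/(2924 - 141) = -44998/2783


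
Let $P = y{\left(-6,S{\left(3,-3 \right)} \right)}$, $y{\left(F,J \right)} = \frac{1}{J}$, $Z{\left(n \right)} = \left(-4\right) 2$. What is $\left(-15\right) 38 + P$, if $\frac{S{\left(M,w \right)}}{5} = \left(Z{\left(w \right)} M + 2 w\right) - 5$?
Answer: $- \frac{99751}{175} \approx -570.01$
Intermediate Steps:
$Z{\left(n \right)} = -8$
$S{\left(M,w \right)} = -25 - 40 M + 10 w$ ($S{\left(M,w \right)} = 5 \left(\left(- 8 M + 2 w\right) - 5\right) = 5 \left(-5 - 8 M + 2 w\right) = -25 - 40 M + 10 w$)
$P = - \frac{1}{175}$ ($P = \frac{1}{-25 - 120 + 10 \left(-3\right)} = \frac{1}{-25 - 120 - 30} = \frac{1}{-175} = - \frac{1}{175} \approx -0.0057143$)
$\left(-15\right) 38 + P = \left(-15\right) 38 - \frac{1}{175} = -570 - \frac{1}{175} = - \frac{99751}{175}$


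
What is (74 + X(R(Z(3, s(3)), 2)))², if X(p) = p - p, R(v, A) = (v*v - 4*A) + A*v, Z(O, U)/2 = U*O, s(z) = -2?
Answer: 5476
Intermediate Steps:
Z(O, U) = 2*O*U (Z(O, U) = 2*(U*O) = 2*(O*U) = 2*O*U)
R(v, A) = v² - 4*A + A*v (R(v, A) = (v² - 4*A) + A*v = v² - 4*A + A*v)
X(p) = 0
(74 + X(R(Z(3, s(3)), 2)))² = (74 + 0)² = 74² = 5476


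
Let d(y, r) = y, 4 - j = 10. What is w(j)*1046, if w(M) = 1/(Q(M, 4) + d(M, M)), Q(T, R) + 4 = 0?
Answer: -523/5 ≈ -104.60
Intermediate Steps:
j = -6 (j = 4 - 1*10 = 4 - 10 = -6)
Q(T, R) = -4 (Q(T, R) = -4 + 0 = -4)
w(M) = 1/(-4 + M)
w(j)*1046 = 1046/(-4 - 6) = 1046/(-10) = -⅒*1046 = -523/5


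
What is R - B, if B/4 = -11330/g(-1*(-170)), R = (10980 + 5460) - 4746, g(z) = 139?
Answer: 1670786/139 ≈ 12020.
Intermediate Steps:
R = 11694 (R = 16440 - 4746 = 11694)
B = -45320/139 (B = 4*(-11330/139) = -45320/139 ≈ -326.04)
R - B = 11694 - 1*(-45320/139) = 11694 + 45320/139 = 1670786/139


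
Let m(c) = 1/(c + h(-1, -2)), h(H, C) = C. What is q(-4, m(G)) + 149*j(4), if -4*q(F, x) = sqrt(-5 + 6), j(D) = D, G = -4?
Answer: 2383/4 ≈ 595.75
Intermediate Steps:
m(c) = 1/(-2 + c) (m(c) = 1/(c - 2) = 1/(-2 + c))
q(F, x) = -1/4 (q(F, x) = -sqrt(-5 + 6)/4 = -sqrt(1)/4 = -1/4*1 = -1/4)
q(-4, m(G)) + 149*j(4) = -1/4 + 149*4 = -1/4 + 596 = 2383/4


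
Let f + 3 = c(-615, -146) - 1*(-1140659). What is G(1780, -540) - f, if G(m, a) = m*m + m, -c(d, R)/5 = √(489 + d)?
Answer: 2029524 + 15*I*√14 ≈ 2.0295e+6 + 56.125*I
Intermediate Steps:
c(d, R) = -5*√(489 + d)
G(m, a) = m + m² (G(m, a) = m² + m = m + m²)
f = 1140656 - 15*I*√14 (f = -3 + (-5*√(489 - 615) - 1*(-1140659)) = -3 + (-15*I*√14 + 1140659) = -3 + (1140659 - 15*I*√14) = 1140656 - 15*I*√14 ≈ 1.1407e+6 - 56.125*I)
G(1780, -540) - f = 1780*(1 + 1780) - (1140656 - 15*I*√14) = 1780*1781 + (-1140656 + 15*I*√14) = 3170180 + (-1140656 + 15*I*√14) = 2029524 + 15*I*√14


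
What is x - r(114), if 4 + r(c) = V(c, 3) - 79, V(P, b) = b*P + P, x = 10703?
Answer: 10330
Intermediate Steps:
V(P, b) = P + P*b (V(P, b) = P*b + P = P + P*b)
r(c) = -83 + 4*c (r(c) = -4 + (c*(1 + 3) - 79) = -4 + (c*4 - 79) = -4 + (4*c - 79) = -4 + (-79 + 4*c) = -83 + 4*c)
x - r(114) = 10703 - (-83 + 4*114) = 10703 - (-83 + 456) = 10703 - 1*373 = 10703 - 373 = 10330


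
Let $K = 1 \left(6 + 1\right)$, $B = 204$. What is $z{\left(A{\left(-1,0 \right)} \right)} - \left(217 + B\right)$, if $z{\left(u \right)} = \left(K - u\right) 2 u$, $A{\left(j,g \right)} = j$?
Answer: $-437$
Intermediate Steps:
$K = 7$ ($K = 1 \cdot 7 = 7$)
$z{\left(u \right)} = u \left(14 - 2 u\right)$ ($z{\left(u \right)} = \left(7 - u\right) 2 u = \left(14 - 2 u\right) u = u \left(14 - 2 u\right)$)
$z{\left(A{\left(-1,0 \right)} \right)} - \left(217 + B\right) = 2 \left(-1\right) \left(7 - -1\right) - 421 = 2 \left(-1\right) \left(7 + 1\right) - 421 = 2 \left(-1\right) 8 - 421 = -16 - 421 = -437$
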